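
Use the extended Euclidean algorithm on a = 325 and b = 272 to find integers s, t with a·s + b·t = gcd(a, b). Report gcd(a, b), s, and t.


Euclidean algorithm on (325, 272) — divide until remainder is 0:
  325 = 1 · 272 + 53
  272 = 5 · 53 + 7
  53 = 7 · 7 + 4
  7 = 1 · 4 + 3
  4 = 1 · 3 + 1
  3 = 3 · 1 + 0
gcd(325, 272) = 1.
Track Bezout coefficients alongside the remainders: start with r₀ = 325 = a·1 + b·0 (s = 1, t = 0) and r₁ = 272 = a·0 + b·1 (s = 0, t = 1); each new remainder r_{k+1} = r_{k-1} − q_k·r_k inherits s_{k+1} = s_{k-1} − q_k·s_k, t_{k+1} = t_{k-1} − q_k·t_k, so r_k = a·s_k + b·t_k at every step:
  q = 1: r = 53, s = 1 − 1·0 = 1, t = 0 − 1·1 = -1  (check: 325·1 + 272·(-1) = 53)
  q = 5: r = 7, s = 0 − 5·1 = -5, t = 1 − 5·(-1) = 6  (check: 325·(-5) + 272·6 = 7)
  q = 7: r = 4, s = 1 − 7·(-5) = 36, t = -1 − 7·6 = -43  (check: 325·36 + 272·(-43) = 4)
  q = 1: r = 3, s = -5 − 1·36 = -41, t = 6 − 1·(-43) = 49  (check: 325·(-41) + 272·49 = 3)
  q = 1: r = 1, s = 36 − 1·(-41) = 77, t = -43 − 1·49 = -92  (check: 325·77 + 272·(-92) = 1)
The row with r = 1 (the gcd) gives the Bezout coefficients s = 77, t = -92.
Result: 325 · (77) + 272 · (-92) = 1.

gcd(325, 272) = 1; s = 77, t = -92 (check: 325·77 + 272·(-92) = 1).


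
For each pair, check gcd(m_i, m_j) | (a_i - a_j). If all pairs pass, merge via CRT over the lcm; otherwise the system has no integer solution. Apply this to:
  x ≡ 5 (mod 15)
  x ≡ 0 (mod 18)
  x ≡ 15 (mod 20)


Moduli 15, 18, 20 are not pairwise coprime, so CRT works modulo lcm(m_i) when all pairwise compatibility conditions hold.
Pairwise compatibility: gcd(m_i, m_j) must divide a_i - a_j for every pair.
Merge one congruence at a time:
  Start: x ≡ 5 (mod 15).
  Combine with x ≡ 0 (mod 18): gcd(15, 18) = 3, and 0 - 5 = -5 is NOT divisible by 3.
    ⇒ system is inconsistent (no integer solution).

No solution (the system is inconsistent).


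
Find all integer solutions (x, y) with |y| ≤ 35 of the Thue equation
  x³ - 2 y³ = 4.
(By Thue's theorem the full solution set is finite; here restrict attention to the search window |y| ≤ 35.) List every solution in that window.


The equation is x³ - 2y³ = 4. For fixed y, x³ = 2·y³ + 4, so a solution requires the RHS to be a perfect cube.
Strategy: iterate y from -35 to 35, compute RHS = 2·y³ + 4, and check whether it is a (positive or negative) perfect cube.
Check small values of y:
  y = 0: RHS = 4 is not a perfect cube.
  y = 1: RHS = 6 is not a perfect cube.
  y = -1: RHS = 2 is not a perfect cube.
  y = 2: RHS = 20 is not a perfect cube.
  y = -2: RHS = -12 is not a perfect cube.
  y = 3: RHS = 58 is not a perfect cube.
  y = -3: RHS = -50 is not a perfect cube.
Continuing the search up to |y| = 35 finds no solutions either.
No (x, y) in the scanned range satisfies the equation.

No integer solutions with |y| ≤ 35.


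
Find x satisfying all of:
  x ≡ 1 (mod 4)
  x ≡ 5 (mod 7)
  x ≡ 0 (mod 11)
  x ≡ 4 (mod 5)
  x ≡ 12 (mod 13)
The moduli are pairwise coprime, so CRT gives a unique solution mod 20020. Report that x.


Product of moduli M = 4 · 7 · 11 · 5 · 13 = 20020.
Merge one congruence at a time:
  Start: x ≡ 1 (mod 4).
  Combine with x ≡ 5 (mod 7); new modulus lcm = 28.
    Write x = 1 + 4·t and substitute into x ≡ 5 (mod 7): 4·t ≡ 5 − 1 = 4 (mod 7).
    The inverse of 4 mod 7 is 2 (since 4·2 = 8 = 1·7 + 1), so t ≡ 2·4 = 8 ≡ 1 (mod 7).
    Then x = 1 + 4·1 = 5, valid modulo lcm(4, 7) = 28: x ≡ 5 (mod 28).
  Combine with x ≡ 0 (mod 11); new modulus lcm = 308.
    Write x = 5 + 28·t and substitute into x ≡ 0 (mod 11): 28·t ≡ 0 − 5 = -5 (mod 11).
    Reduce coefficients mod 11: 6·t ≡ 6 (mod 11).
    The inverse of 6 mod 11 is 2 (since 6·2 = 12 = 1·11 + 1), so t ≡ 2·6 = 12 ≡ 1 (mod 11).
    Then x = 5 + 28·1 = 33, valid modulo lcm(28, 11) = 308: x ≡ 33 (mod 308).
  Combine with x ≡ 4 (mod 5); new modulus lcm = 1540.
    Write x = 33 + 308·t and substitute into x ≡ 4 (mod 5): 308·t ≡ 4 − 33 = -29 (mod 5).
    Reduce coefficients mod 5: 3·t ≡ 1 (mod 5).
    The inverse of 3 mod 5 is 2 (since 3·2 = 6 = 1·5 + 1), so t ≡ 2·1 = 2 ≡ 2 (mod 5).
    Then x = 33 + 308·2 = 649, valid modulo lcm(308, 5) = 1540: x ≡ 649 (mod 1540).
  Combine with x ≡ 12 (mod 13); new modulus lcm = 20020.
    Write x = 649 + 1540·t and substitute into x ≡ 12 (mod 13): 1540·t ≡ 12 − 649 = -637 (mod 13).
    Reduce coefficients mod 13: 6·t ≡ 0 (mod 13).
    The inverse of 6 mod 13 is 11 (since 6·11 = 66 = 5·13 + 1), so t ≡ 11·0 = 0 ≡ 0 (mod 13).
    Then x = 649 + 1540·0 = 649, valid modulo lcm(1540, 13) = 20020: x ≡ 649 (mod 20020).
Verify against each original: 649 mod 4 = 1, 649 mod 7 = 5, 649 mod 11 = 0, 649 mod 5 = 4, 649 mod 13 = 12.

x ≡ 649 (mod 20020).


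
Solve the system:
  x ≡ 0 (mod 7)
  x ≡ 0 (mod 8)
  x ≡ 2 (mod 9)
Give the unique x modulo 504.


Moduli 7, 8, 9 are pairwise coprime; by CRT there is a unique solution modulo M = 7 · 8 · 9 = 504.
Solve pairwise, accumulating the modulus:
  Start with x ≡ 0 (mod 7).
  Combine with x ≡ 0 (mod 8): since gcd(7, 8) = 1, we get a unique residue mod 56.
    Write x = 0 + 7·t and substitute into x ≡ 0 (mod 8): 7·t ≡ 0 − 0 = 0 (mod 8).
    The inverse of 7 mod 8 is 7 (since 7·7 = 49 = 6·8 + 1), so t ≡ 7·0 = 0 ≡ 0 (mod 8).
    Then x = 0 + 7·0 = 0, valid modulo lcm(7, 8) = 56: x ≡ 0 (mod 56).
  Combine with x ≡ 2 (mod 9): since gcd(56, 9) = 1, we get a unique residue mod 504.
    Write x = 0 + 56·t and substitute into x ≡ 2 (mod 9): 56·t ≡ 2 − 0 = 2 (mod 9).
    Reduce coefficients mod 9: 2·t ≡ 2 (mod 9).
    The inverse of 2 mod 9 is 5 (since 2·5 = 10 = 1·9 + 1), so t ≡ 5·2 = 10 ≡ 1 (mod 9).
    Then x = 0 + 56·1 = 56, valid modulo lcm(56, 9) = 504: x ≡ 56 (mod 504).
Verify: 56 mod 7 = 0 ✓, 56 mod 8 = 0 ✓, 56 mod 9 = 2 ✓.

x ≡ 56 (mod 504).


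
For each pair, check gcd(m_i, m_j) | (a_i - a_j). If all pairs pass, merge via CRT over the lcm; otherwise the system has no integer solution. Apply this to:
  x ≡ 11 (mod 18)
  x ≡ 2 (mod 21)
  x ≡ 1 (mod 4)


Moduli 18, 21, 4 are not pairwise coprime, so CRT works modulo lcm(m_i) when all pairwise compatibility conditions hold.
Pairwise compatibility: gcd(m_i, m_j) must divide a_i - a_j for every pair.
Merge one congruence at a time:
  Start: x ≡ 11 (mod 18).
  Combine with x ≡ 2 (mod 21): gcd(18, 21) = 3; 2 - 11 = -9, which IS divisible by 3, so compatible.
    Write x = 11 + 18·t and substitute into x ≡ 2 (mod 21): 18·t ≡ 2 − 11 = -9 (mod 21).
    Divide the congruence (and modulus) by g = 3: 6·t ≡ -3 (mod 7).
    Reduce coefficients mod 7: 6·t ≡ 4 (mod 7).
    The inverse of 6 mod 7 is 6 (since 6·6 = 36 = 5·7 + 1), so t ≡ 6·4 = 24 ≡ 3 (mod 7).
    Then x = 11 + 18·3 = 65, valid modulo lcm(18, 21) = 126: x ≡ 65 (mod 126).
  Combine with x ≡ 1 (mod 4): gcd(126, 4) = 2; 1 - 65 = -64, which IS divisible by 2, so compatible.
    Write x = 65 + 126·t and substitute into x ≡ 1 (mod 4): 126·t ≡ 1 − 65 = -64 (mod 4).
    Divide the congruence (and modulus) by g = 2: 63·t ≡ -32 (mod 2).
    Reduce coefficients mod 2: 1·t ≡ 0 (mod 2).
    So t ≡ 0 (mod 2).
    Then x = 65 + 126·0 = 65, valid modulo lcm(126, 4) = 252: x ≡ 65 (mod 252).
Verify: 65 mod 18 = 11, 65 mod 21 = 2, 65 mod 4 = 1.

x ≡ 65 (mod 252).


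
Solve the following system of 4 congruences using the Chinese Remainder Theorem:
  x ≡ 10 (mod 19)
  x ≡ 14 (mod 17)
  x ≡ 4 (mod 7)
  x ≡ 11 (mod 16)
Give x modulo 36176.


Product of moduli M = 19 · 17 · 7 · 16 = 36176.
Merge one congruence at a time:
  Start: x ≡ 10 (mod 19).
  Combine with x ≡ 14 (mod 17); new modulus lcm = 323.
    Write x = 10 + 19·t and substitute into x ≡ 14 (mod 17): 19·t ≡ 14 − 10 = 4 (mod 17).
    Reduce coefficients mod 17: 2·t ≡ 4 (mod 17).
    The inverse of 2 mod 17 is 9 (since 2·9 = 18 = 1·17 + 1), so t ≡ 9·4 = 36 ≡ 2 (mod 17).
    Then x = 10 + 19·2 = 48, valid modulo lcm(19, 17) = 323: x ≡ 48 (mod 323).
  Combine with x ≡ 4 (mod 7); new modulus lcm = 2261.
    Write x = 48 + 323·t and substitute into x ≡ 4 (mod 7): 323·t ≡ 4 − 48 = -44 (mod 7).
    Reduce coefficients mod 7: 1·t ≡ 5 (mod 7).
    So t ≡ 5 (mod 7).
    Then x = 48 + 323·5 = 1663, valid modulo lcm(323, 7) = 2261: x ≡ 1663 (mod 2261).
  Combine with x ≡ 11 (mod 16); new modulus lcm = 36176.
    Write x = 1663 + 2261·t and substitute into x ≡ 11 (mod 16): 2261·t ≡ 11 − 1663 = -1652 (mod 16).
    Reduce coefficients mod 16: 5·t ≡ 12 (mod 16).
    The inverse of 5 mod 16 is 13 (since 5·13 = 65 = 4·16 + 1), so t ≡ 13·12 = 156 ≡ 12 (mod 16).
    Then x = 1663 + 2261·12 = 28795, valid modulo lcm(2261, 16) = 36176: x ≡ 28795 (mod 36176).
Verify against each original: 28795 mod 19 = 10, 28795 mod 17 = 14, 28795 mod 7 = 4, 28795 mod 16 = 11.

x ≡ 28795 (mod 36176).


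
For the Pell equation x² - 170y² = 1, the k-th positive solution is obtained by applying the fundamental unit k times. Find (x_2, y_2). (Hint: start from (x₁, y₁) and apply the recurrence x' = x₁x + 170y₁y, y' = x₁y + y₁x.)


Step 1: Find the fundamental solution (x₁, y₁) of x² - 170y² = 1.
  Expand √170 as a continued fraction. a₀ = ⌊√170⌋ = 13; iterate m_{k+1} = d_k·a_k − m_k, d_{k+1} = (170 − m_{k+1}²)/d_k, a_{k+1} = ⌊(a₀ + m_{k+1})/d_{k+1}⌋ (starting m₀ = 0, d₀ = 1), with convergents p_k = a_k·p_{k-1} + p_{k-2}, q_k = a_k·q_{k-1} + q_{k-2} (p₋₁ = 1, q₋₁ = 0):
  k = 0: a₀ = 13; p₀/q₀ = 13/1; p₀² − 170·q₀² = 169 − 170 = -1.
  k = 1: m = 13, d = 1, a = ⌊(13 + 13)/1⌋ = 26; p/q = (26·13 + 1)/(26·1 + 0) = 339/26; p² − 170·q² = 114921 − 114920 = 1.
  The first convergent with p² − 170·q² = 1 gives the fundamental solution (x₁, y₁) = (339, 26).
Step 2: Apply the recurrence (x_{n+1}, y_{n+1}) = (x₁x_n + 170y₁y_n, x₁y_n + y₁x_n) repeatedly.
  From (x_1, y_1) = (339, 26): x_2 = 339·339 + 170·26·26 = 229841; y_2 = 339·26 + 26·339 = 17628.
Step 3: Verify x_2² - 170·y_2² = 52826885281 - 52826885280 = 1 (should be 1). ✓

(x_1, y_1) = (339, 26); (x_2, y_2) = (229841, 17628).


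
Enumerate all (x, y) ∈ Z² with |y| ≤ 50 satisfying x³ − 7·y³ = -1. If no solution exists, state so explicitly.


The equation is x³ - 7y³ = -1. For fixed y, x³ = 7·y³ − 1, so a solution requires the RHS to be a perfect cube.
Strategy: iterate y from -50 to 50, compute RHS = 7·y³ − 1, and check whether it is a (positive or negative) perfect cube.
Check small values of y:
  y = 0: RHS = -1 = (-1)³ ⇒ x = -1 works.
  y = 1: RHS = 6 is not a perfect cube.
  y = -1: RHS = -8 = (-2)³ ⇒ x = -2 works.
  y = 2: RHS = 55 is not a perfect cube.
  y = -2: RHS = -57 is not a perfect cube.
  y = 3: RHS = 188 is not a perfect cube.
  y = -3: RHS = -190 is not a perfect cube.
Continuing the search up to |y| = 50 finds no further solutions beyond those listed.
Collected solutions: (-1, 0), (-2, -1).

Solutions (with |y| ≤ 50): (-1, 0), (-2, -1).


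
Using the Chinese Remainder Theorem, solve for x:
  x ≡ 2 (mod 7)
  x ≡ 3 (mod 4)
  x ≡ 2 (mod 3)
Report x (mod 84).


Moduli 7, 4, 3 are pairwise coprime; by CRT there is a unique solution modulo M = 7 · 4 · 3 = 84.
Solve pairwise, accumulating the modulus:
  Start with x ≡ 2 (mod 7).
  Combine with x ≡ 3 (mod 4): since gcd(7, 4) = 1, we get a unique residue mod 28.
    Write x = 2 + 7·t and substitute into x ≡ 3 (mod 4): 7·t ≡ 3 − 2 = 1 (mod 4).
    Reduce coefficients mod 4: 3·t ≡ 1 (mod 4).
    The inverse of 3 mod 4 is 3 (since 3·3 = 9 = 2·4 + 1), so t ≡ 3·1 = 3 ≡ 3 (mod 4).
    Then x = 2 + 7·3 = 23, valid modulo lcm(7, 4) = 28: x ≡ 23 (mod 28).
  Combine with x ≡ 2 (mod 3): since gcd(28, 3) = 1, we get a unique residue mod 84.
    Write x = 23 + 28·t and substitute into x ≡ 2 (mod 3): 28·t ≡ 2 − 23 = -21 (mod 3).
    Reduce coefficients mod 3: 1·t ≡ 0 (mod 3).
    So t ≡ 0 (mod 3).
    Then x = 23 + 28·0 = 23, valid modulo lcm(28, 3) = 84: x ≡ 23 (mod 84).
Verify: 23 mod 7 = 2 ✓, 23 mod 4 = 3 ✓, 23 mod 3 = 2 ✓.

x ≡ 23 (mod 84).


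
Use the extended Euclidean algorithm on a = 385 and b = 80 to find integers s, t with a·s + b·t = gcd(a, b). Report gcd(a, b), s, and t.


Euclidean algorithm on (385, 80) — divide until remainder is 0:
  385 = 4 · 80 + 65
  80 = 1 · 65 + 15
  65 = 4 · 15 + 5
  15 = 3 · 5 + 0
gcd(385, 80) = 5.
Track Bezout coefficients alongside the remainders: start with r₀ = 385 = a·1 + b·0 (s = 1, t = 0) and r₁ = 80 = a·0 + b·1 (s = 0, t = 1); each new remainder r_{k+1} = r_{k-1} − q_k·r_k inherits s_{k+1} = s_{k-1} − q_k·s_k, t_{k+1} = t_{k-1} − q_k·t_k, so r_k = a·s_k + b·t_k at every step:
  q = 4: r = 65, s = 1 − 4·0 = 1, t = 0 − 4·1 = -4  (check: 385·1 + 80·(-4) = 65)
  q = 1: r = 15, s = 0 − 1·1 = -1, t = 1 − 1·(-4) = 5  (check: 385·(-1) + 80·5 = 15)
  q = 4: r = 5, s = 1 − 4·(-1) = 5, t = -4 − 4·5 = -24  (check: 385·5 + 80·(-24) = 5)
The row with r = 5 (the gcd) gives the Bezout coefficients s = 5, t = -24.
Result: 385 · (5) + 80 · (-24) = 5.

gcd(385, 80) = 5; s = 5, t = -24 (check: 385·5 + 80·(-24) = 5).


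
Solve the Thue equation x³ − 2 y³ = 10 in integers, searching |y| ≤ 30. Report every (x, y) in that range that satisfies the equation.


The equation is x³ - 2y³ = 10. For fixed y, x³ = 2·y³ + 10, so a solution requires the RHS to be a perfect cube.
Strategy: iterate y from -30 to 30, compute RHS = 2·y³ + 10, and check whether it is a (positive or negative) perfect cube.
Check small values of y:
  y = 0: RHS = 10 is not a perfect cube.
  y = 1: RHS = 12 is not a perfect cube.
  y = -1: RHS = 8 = (2)³ ⇒ x = 2 works.
  y = 2: RHS = 26 is not a perfect cube.
  y = -2: RHS = -6 is not a perfect cube.
  y = 3: RHS = 64 = (4)³ ⇒ x = 4 works.
  y = -3: RHS = -44 is not a perfect cube.
Continuing the search up to |y| = 30 finds no further solutions beyond those listed.
Collected solutions: (2, -1), (4, 3).

Solutions (with |y| ≤ 30): (2, -1), (4, 3).


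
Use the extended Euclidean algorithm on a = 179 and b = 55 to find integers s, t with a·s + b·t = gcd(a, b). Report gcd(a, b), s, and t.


Euclidean algorithm on (179, 55) — divide until remainder is 0:
  179 = 3 · 55 + 14
  55 = 3 · 14 + 13
  14 = 1 · 13 + 1
  13 = 13 · 1 + 0
gcd(179, 55) = 1.
Track Bezout coefficients alongside the remainders: start with r₀ = 179 = a·1 + b·0 (s = 1, t = 0) and r₁ = 55 = a·0 + b·1 (s = 0, t = 1); each new remainder r_{k+1} = r_{k-1} − q_k·r_k inherits s_{k+1} = s_{k-1} − q_k·s_k, t_{k+1} = t_{k-1} − q_k·t_k, so r_k = a·s_k + b·t_k at every step:
  q = 3: r = 14, s = 1 − 3·0 = 1, t = 0 − 3·1 = -3  (check: 179·1 + 55·(-3) = 14)
  q = 3: r = 13, s = 0 − 3·1 = -3, t = 1 − 3·(-3) = 10  (check: 179·(-3) + 55·10 = 13)
  q = 1: r = 1, s = 1 − 1·(-3) = 4, t = -3 − 1·10 = -13  (check: 179·4 + 55·(-13) = 1)
The row with r = 1 (the gcd) gives the Bezout coefficients s = 4, t = -13.
Result: 179 · (4) + 55 · (-13) = 1.

gcd(179, 55) = 1; s = 4, t = -13 (check: 179·4 + 55·(-13) = 1).


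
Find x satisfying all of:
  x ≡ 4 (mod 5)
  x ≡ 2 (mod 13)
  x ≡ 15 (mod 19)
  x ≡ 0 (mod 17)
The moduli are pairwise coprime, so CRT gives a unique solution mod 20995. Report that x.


Product of moduli M = 5 · 13 · 19 · 17 = 20995.
Merge one congruence at a time:
  Start: x ≡ 4 (mod 5).
  Combine with x ≡ 2 (mod 13); new modulus lcm = 65.
    Write x = 4 + 5·t and substitute into x ≡ 2 (mod 13): 5·t ≡ 2 − 4 = -2 (mod 13).
    Reduce coefficients mod 13: 5·t ≡ 11 (mod 13).
    The inverse of 5 mod 13 is 8 (since 5·8 = 40 = 3·13 + 1), so t ≡ 8·11 = 88 ≡ 10 (mod 13).
    Then x = 4 + 5·10 = 54, valid modulo lcm(5, 13) = 65: x ≡ 54 (mod 65).
  Combine with x ≡ 15 (mod 19); new modulus lcm = 1235.
    Write x = 54 + 65·t and substitute into x ≡ 15 (mod 19): 65·t ≡ 15 − 54 = -39 (mod 19).
    Reduce coefficients mod 19: 8·t ≡ 18 (mod 19).
    The inverse of 8 mod 19 is 12 (since 8·12 = 96 = 5·19 + 1), so t ≡ 12·18 = 216 ≡ 7 (mod 19).
    Then x = 54 + 65·7 = 509, valid modulo lcm(65, 19) = 1235: x ≡ 509 (mod 1235).
  Combine with x ≡ 0 (mod 17); new modulus lcm = 20995.
    Write x = 509 + 1235·t and substitute into x ≡ 0 (mod 17): 1235·t ≡ 0 − 509 = -509 (mod 17).
    Reduce coefficients mod 17: 11·t ≡ 1 (mod 17).
    The inverse of 11 mod 17 is 14 (since 11·14 = 154 = 9·17 + 1), so t ≡ 14·1 = 14 ≡ 14 (mod 17).
    Then x = 509 + 1235·14 = 17799, valid modulo lcm(1235, 17) = 20995: x ≡ 17799 (mod 20995).
Verify against each original: 17799 mod 5 = 4, 17799 mod 13 = 2, 17799 mod 19 = 15, 17799 mod 17 = 0.

x ≡ 17799 (mod 20995).


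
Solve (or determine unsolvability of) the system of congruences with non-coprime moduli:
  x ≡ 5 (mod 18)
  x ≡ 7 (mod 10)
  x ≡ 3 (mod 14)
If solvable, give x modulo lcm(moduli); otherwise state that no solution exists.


Moduli 18, 10, 14 are not pairwise coprime, so CRT works modulo lcm(m_i) when all pairwise compatibility conditions hold.
Pairwise compatibility: gcd(m_i, m_j) must divide a_i - a_j for every pair.
Merge one congruence at a time:
  Start: x ≡ 5 (mod 18).
  Combine with x ≡ 7 (mod 10): gcd(18, 10) = 2; 7 - 5 = 2, which IS divisible by 2, so compatible.
    Write x = 5 + 18·t and substitute into x ≡ 7 (mod 10): 18·t ≡ 7 − 5 = 2 (mod 10).
    Divide the congruence (and modulus) by g = 2: 9·t ≡ 1 (mod 5).
    Reduce coefficients mod 5: 4·t ≡ 1 (mod 5).
    The inverse of 4 mod 5 is 4 (since 4·4 = 16 = 3·5 + 1), so t ≡ 4·1 = 4 ≡ 4 (mod 5).
    Then x = 5 + 18·4 = 77, valid modulo lcm(18, 10) = 90: x ≡ 77 (mod 90).
  Combine with x ≡ 3 (mod 14): gcd(90, 14) = 2; 3 - 77 = -74, which IS divisible by 2, so compatible.
    Write x = 77 + 90·t and substitute into x ≡ 3 (mod 14): 90·t ≡ 3 − 77 = -74 (mod 14).
    Divide the congruence (and modulus) by g = 2: 45·t ≡ -37 (mod 7).
    Reduce coefficients mod 7: 3·t ≡ 5 (mod 7).
    The inverse of 3 mod 7 is 5 (since 3·5 = 15 = 2·7 + 1), so t ≡ 5·5 = 25 ≡ 4 (mod 7).
    Then x = 77 + 90·4 = 437, valid modulo lcm(90, 14) = 630: x ≡ 437 (mod 630).
Verify: 437 mod 18 = 5, 437 mod 10 = 7, 437 mod 14 = 3.

x ≡ 437 (mod 630).


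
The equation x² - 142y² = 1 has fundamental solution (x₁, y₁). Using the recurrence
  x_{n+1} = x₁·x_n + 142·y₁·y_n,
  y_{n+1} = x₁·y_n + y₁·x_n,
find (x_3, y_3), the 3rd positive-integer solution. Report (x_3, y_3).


Step 1: Find the fundamental solution (x₁, y₁) of x² - 142y² = 1.
  Expand √142 as a continued fraction. a₀ = ⌊√142⌋ = 11; iterate m_{k+1} = d_k·a_k − m_k, d_{k+1} = (142 − m_{k+1}²)/d_k, a_{k+1} = ⌊(a₀ + m_{k+1})/d_{k+1}⌋ (starting m₀ = 0, d₀ = 1), with convergents p_k = a_k·p_{k-1} + p_{k-2}, q_k = a_k·q_{k-1} + q_{k-2} (p₋₁ = 1, q₋₁ = 0):
  k = 0: a₀ = 11; p₀/q₀ = 11/1; p₀² − 142·q₀² = 121 − 142 = -21.
  k = 1: m = 11, d = 21, a = ⌊(11 + 11)/21⌋ = 1; p/q = (1·11 + 1)/(1·1 + 0) = 12/1; p² − 142·q² = 144 − 142 = 2.
  k = 2: m = 10, d = 2, a = ⌊(11 + 10)/2⌋ = 10; p/q = (10·12 + 11)/(10·1 + 1) = 131/11; p² − 142·q² = 17161 − 17182 = -21.
  k = 3: m = 10, d = 21, a = ⌊(11 + 10)/21⌋ = 1; p/q = (1·131 + 12)/(1·11 + 1) = 143/12; p² − 142·q² = 20449 − 20448 = 1.
  The first convergent with p² − 142·q² = 1 gives the fundamental solution (x₁, y₁) = (143, 12).
Step 2: Apply the recurrence (x_{n+1}, y_{n+1}) = (x₁x_n + 142y₁y_n, x₁y_n + y₁x_n) repeatedly.
  From (x_1, y_1) = (143, 12): x_2 = 143·143 + 142·12·12 = 40897; y_2 = 143·12 + 12·143 = 3432.
  From (x_2, y_2) = (40897, 3432): x_3 = 143·40897 + 142·12·3432 = 11696399; y_3 = 143·3432 + 12·40897 = 981540.
Step 3: Verify x_3² - 142·y_3² = 136805749567201 - 136805749567200 = 1 (should be 1). ✓

(x_1, y_1) = (143, 12); (x_3, y_3) = (11696399, 981540).


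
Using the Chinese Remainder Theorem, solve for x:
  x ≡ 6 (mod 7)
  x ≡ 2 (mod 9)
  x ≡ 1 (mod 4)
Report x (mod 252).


Moduli 7, 9, 4 are pairwise coprime; by CRT there is a unique solution modulo M = 7 · 9 · 4 = 252.
Solve pairwise, accumulating the modulus:
  Start with x ≡ 6 (mod 7).
  Combine with x ≡ 2 (mod 9): since gcd(7, 9) = 1, we get a unique residue mod 63.
    Write x = 6 + 7·t and substitute into x ≡ 2 (mod 9): 7·t ≡ 2 − 6 = -4 (mod 9).
    Reduce coefficients mod 9: 7·t ≡ 5 (mod 9).
    The inverse of 7 mod 9 is 4 (since 7·4 = 28 = 3·9 + 1), so t ≡ 4·5 = 20 ≡ 2 (mod 9).
    Then x = 6 + 7·2 = 20, valid modulo lcm(7, 9) = 63: x ≡ 20 (mod 63).
  Combine with x ≡ 1 (mod 4): since gcd(63, 4) = 1, we get a unique residue mod 252.
    Write x = 20 + 63·t and substitute into x ≡ 1 (mod 4): 63·t ≡ 1 − 20 = -19 (mod 4).
    Reduce coefficients mod 4: 3·t ≡ 1 (mod 4).
    The inverse of 3 mod 4 is 3 (since 3·3 = 9 = 2·4 + 1), so t ≡ 3·1 = 3 ≡ 3 (mod 4).
    Then x = 20 + 63·3 = 209, valid modulo lcm(63, 4) = 252: x ≡ 209 (mod 252).
Verify: 209 mod 7 = 6 ✓, 209 mod 9 = 2 ✓, 209 mod 4 = 1 ✓.

x ≡ 209 (mod 252).


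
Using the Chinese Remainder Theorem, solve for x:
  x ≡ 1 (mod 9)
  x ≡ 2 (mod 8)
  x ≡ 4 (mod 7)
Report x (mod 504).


Moduli 9, 8, 7 are pairwise coprime; by CRT there is a unique solution modulo M = 9 · 8 · 7 = 504.
Solve pairwise, accumulating the modulus:
  Start with x ≡ 1 (mod 9).
  Combine with x ≡ 2 (mod 8): since gcd(9, 8) = 1, we get a unique residue mod 72.
    Write x = 1 + 9·t and substitute into x ≡ 2 (mod 8): 9·t ≡ 2 − 1 = 1 (mod 8).
    Reduce coefficients mod 8: 1·t ≡ 1 (mod 8).
    So t ≡ 1 (mod 8).
    Then x = 1 + 9·1 = 10, valid modulo lcm(9, 8) = 72: x ≡ 10 (mod 72).
  Combine with x ≡ 4 (mod 7): since gcd(72, 7) = 1, we get a unique residue mod 504.
    Write x = 10 + 72·t and substitute into x ≡ 4 (mod 7): 72·t ≡ 4 − 10 = -6 (mod 7).
    Reduce coefficients mod 7: 2·t ≡ 1 (mod 7).
    The inverse of 2 mod 7 is 4 (since 2·4 = 8 = 1·7 + 1), so t ≡ 4·1 = 4 ≡ 4 (mod 7).
    Then x = 10 + 72·4 = 298, valid modulo lcm(72, 7) = 504: x ≡ 298 (mod 504).
Verify: 298 mod 9 = 1 ✓, 298 mod 8 = 2 ✓, 298 mod 7 = 4 ✓.

x ≡ 298 (mod 504).


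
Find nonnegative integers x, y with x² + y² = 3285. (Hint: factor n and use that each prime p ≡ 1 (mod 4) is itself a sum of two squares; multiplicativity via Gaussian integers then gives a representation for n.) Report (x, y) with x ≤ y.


Step 1: Factor n = 3285 = 3^2 · 5 · 73.
Step 2: Check the mod-4 condition on each prime factor: 3 ≡ 3 (mod 4), exponent 2 (must be even); 5 ≡ 1 (mod 4), exponent 1; 73 ≡ 1 (mod 4), exponent 1.
All primes ≡ 3 (mod 4) appear to even exponent (or don't appear), so by the two-squares theorem n IS expressible as a sum of two squares.
Step 3: Build a representation. Group n = k² · m with k = 3 and m = 5 · 73 = 365 (a product of primes ≡ 1 (mod 4)); a representation of m scales to one of n via (k·x)² + (k·y)² = k²(x² + y²). Each prime p ≡ 1 (mod 4) is itself a sum of two squares; find a² by testing p − a² for a perfect square:
  5: 5 − 1² = 4 = 2² ⇒ 5 = 1² + 2².
  73: 73 − 1² = 72, 73 − 2² = 69, 73 − 3² = 64 = 8² ⇒ 73 = 3² + 8².
  Combine using the Brahmagupta–Fibonacci identity (a² + b²)(c² + d²) = (ac − bd)² + (ad + bc)² = (ac + bd)² + (ad − bc)²:
  5 · 73 = 365: from (1² + 2²)(3² + 8²), take (1·3 − 2·8, 1·8 + 2·3) = (3 − 16, 8 + 6) = (-13, 14); dropping signs (only squares matter) gives (13, 14); check 13² + 14² = 169 + 196 = 365 ✓.
  Scale by k = 3: (3·13, 3·14) = (39, 42).
Step 4: Order so x ≤ y and verify: 39² + 42² = 1521 + 1764 = 3285 = n. ✓

n = 3285 = 39² + 42² (one valid representation with x ≤ y).


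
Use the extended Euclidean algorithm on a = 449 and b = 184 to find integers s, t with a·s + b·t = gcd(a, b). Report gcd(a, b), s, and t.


Euclidean algorithm on (449, 184) — divide until remainder is 0:
  449 = 2 · 184 + 81
  184 = 2 · 81 + 22
  81 = 3 · 22 + 15
  22 = 1 · 15 + 7
  15 = 2 · 7 + 1
  7 = 7 · 1 + 0
gcd(449, 184) = 1.
Track Bezout coefficients alongside the remainders: start with r₀ = 449 = a·1 + b·0 (s = 1, t = 0) and r₁ = 184 = a·0 + b·1 (s = 0, t = 1); each new remainder r_{k+1} = r_{k-1} − q_k·r_k inherits s_{k+1} = s_{k-1} − q_k·s_k, t_{k+1} = t_{k-1} − q_k·t_k, so r_k = a·s_k + b·t_k at every step:
  q = 2: r = 81, s = 1 − 2·0 = 1, t = 0 − 2·1 = -2  (check: 449·1 + 184·(-2) = 81)
  q = 2: r = 22, s = 0 − 2·1 = -2, t = 1 − 2·(-2) = 5  (check: 449·(-2) + 184·5 = 22)
  q = 3: r = 15, s = 1 − 3·(-2) = 7, t = -2 − 3·5 = -17  (check: 449·7 + 184·(-17) = 15)
  q = 1: r = 7, s = -2 − 1·7 = -9, t = 5 − 1·(-17) = 22  (check: 449·(-9) + 184·22 = 7)
  q = 2: r = 1, s = 7 − 2·(-9) = 25, t = -17 − 2·22 = -61  (check: 449·25 + 184·(-61) = 1)
The row with r = 1 (the gcd) gives the Bezout coefficients s = 25, t = -61.
Result: 449 · (25) + 184 · (-61) = 1.

gcd(449, 184) = 1; s = 25, t = -61 (check: 449·25 + 184·(-61) = 1).


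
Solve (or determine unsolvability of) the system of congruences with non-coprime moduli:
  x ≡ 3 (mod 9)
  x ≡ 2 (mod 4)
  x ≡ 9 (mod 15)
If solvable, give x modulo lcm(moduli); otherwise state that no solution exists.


Moduli 9, 4, 15 are not pairwise coprime, so CRT works modulo lcm(m_i) when all pairwise compatibility conditions hold.
Pairwise compatibility: gcd(m_i, m_j) must divide a_i - a_j for every pair.
Merge one congruence at a time:
  Start: x ≡ 3 (mod 9).
  Combine with x ≡ 2 (mod 4): gcd(9, 4) = 1; 2 - 3 = -1, which IS divisible by 1, so compatible.
    Write x = 3 + 9·t and substitute into x ≡ 2 (mod 4): 9·t ≡ 2 − 3 = -1 (mod 4).
    Reduce coefficients mod 4: 1·t ≡ 3 (mod 4).
    So t ≡ 3 (mod 4).
    Then x = 3 + 9·3 = 30, valid modulo lcm(9, 4) = 36: x ≡ 30 (mod 36).
  Combine with x ≡ 9 (mod 15): gcd(36, 15) = 3; 9 - 30 = -21, which IS divisible by 3, so compatible.
    Write x = 30 + 36·t and substitute into x ≡ 9 (mod 15): 36·t ≡ 9 − 30 = -21 (mod 15).
    Divide the congruence (and modulus) by g = 3: 12·t ≡ -7 (mod 5).
    Reduce coefficients mod 5: 2·t ≡ 3 (mod 5).
    The inverse of 2 mod 5 is 3 (since 2·3 = 6 = 1·5 + 1), so t ≡ 3·3 = 9 ≡ 4 (mod 5).
    Then x = 30 + 36·4 = 174, valid modulo lcm(36, 15) = 180: x ≡ 174 (mod 180).
Verify: 174 mod 9 = 3, 174 mod 4 = 2, 174 mod 15 = 9.

x ≡ 174 (mod 180).


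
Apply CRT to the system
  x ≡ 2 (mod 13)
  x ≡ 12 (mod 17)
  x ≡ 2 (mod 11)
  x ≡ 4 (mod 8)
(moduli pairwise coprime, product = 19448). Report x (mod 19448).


Product of moduli M = 13 · 17 · 11 · 8 = 19448.
Merge one congruence at a time:
  Start: x ≡ 2 (mod 13).
  Combine with x ≡ 12 (mod 17); new modulus lcm = 221.
    Write x = 2 + 13·t and substitute into x ≡ 12 (mod 17): 13·t ≡ 12 − 2 = 10 (mod 17).
    The inverse of 13 mod 17 is 4 (since 13·4 = 52 = 3·17 + 1), so t ≡ 4·10 = 40 ≡ 6 (mod 17).
    Then x = 2 + 13·6 = 80, valid modulo lcm(13, 17) = 221: x ≡ 80 (mod 221).
  Combine with x ≡ 2 (mod 11); new modulus lcm = 2431.
    Write x = 80 + 221·t and substitute into x ≡ 2 (mod 11): 221·t ≡ 2 − 80 = -78 (mod 11).
    Reduce coefficients mod 11: 1·t ≡ 10 (mod 11).
    So t ≡ 10 (mod 11).
    Then x = 80 + 221·10 = 2290, valid modulo lcm(221, 11) = 2431: x ≡ 2290 (mod 2431).
  Combine with x ≡ 4 (mod 8); new modulus lcm = 19448.
    Write x = 2290 + 2431·t and substitute into x ≡ 4 (mod 8): 2431·t ≡ 4 − 2290 = -2286 (mod 8).
    Reduce coefficients mod 8: 7·t ≡ 2 (mod 8).
    The inverse of 7 mod 8 is 7 (since 7·7 = 49 = 6·8 + 1), so t ≡ 7·2 = 14 ≡ 6 (mod 8).
    Then x = 2290 + 2431·6 = 16876, valid modulo lcm(2431, 8) = 19448: x ≡ 16876 (mod 19448).
Verify against each original: 16876 mod 13 = 2, 16876 mod 17 = 12, 16876 mod 11 = 2, 16876 mod 8 = 4.

x ≡ 16876 (mod 19448).


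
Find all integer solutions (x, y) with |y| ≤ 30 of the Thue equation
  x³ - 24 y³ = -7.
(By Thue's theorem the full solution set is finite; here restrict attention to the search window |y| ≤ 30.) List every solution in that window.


The equation is x³ - 24y³ = -7. For fixed y, x³ = 24·y³ − 7, so a solution requires the RHS to be a perfect cube.
Strategy: iterate y from -30 to 30, compute RHS = 24·y³ − 7, and check whether it is a (positive or negative) perfect cube.
Check small values of y:
  y = 0: RHS = -7 is not a perfect cube.
  y = 1: RHS = 17 is not a perfect cube.
  y = -1: RHS = -31 is not a perfect cube.
  y = 2: RHS = 185 is not a perfect cube.
  y = -2: RHS = -199 is not a perfect cube.
  y = 3: RHS = 641 is not a perfect cube.
  y = -3: RHS = -655 is not a perfect cube.
Continuing the search up to |y| = 30 finds no solutions either.
No (x, y) in the scanned range satisfies the equation.

No integer solutions with |y| ≤ 30.


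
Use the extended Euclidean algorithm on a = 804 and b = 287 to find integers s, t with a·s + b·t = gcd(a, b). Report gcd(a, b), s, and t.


Euclidean algorithm on (804, 287) — divide until remainder is 0:
  804 = 2 · 287 + 230
  287 = 1 · 230 + 57
  230 = 4 · 57 + 2
  57 = 28 · 2 + 1
  2 = 2 · 1 + 0
gcd(804, 287) = 1.
Track Bezout coefficients alongside the remainders: start with r₀ = 804 = a·1 + b·0 (s = 1, t = 0) and r₁ = 287 = a·0 + b·1 (s = 0, t = 1); each new remainder r_{k+1} = r_{k-1} − q_k·r_k inherits s_{k+1} = s_{k-1} − q_k·s_k, t_{k+1} = t_{k-1} − q_k·t_k, so r_k = a·s_k + b·t_k at every step:
  q = 2: r = 230, s = 1 − 2·0 = 1, t = 0 − 2·1 = -2  (check: 804·1 + 287·(-2) = 230)
  q = 1: r = 57, s = 0 − 1·1 = -1, t = 1 − 1·(-2) = 3  (check: 804·(-1) + 287·3 = 57)
  q = 4: r = 2, s = 1 − 4·(-1) = 5, t = -2 − 4·3 = -14  (check: 804·5 + 287·(-14) = 2)
  q = 28: r = 1, s = -1 − 28·5 = -141, t = 3 − 28·(-14) = 395  (check: 804·(-141) + 287·395 = 1)
The row with r = 1 (the gcd) gives the Bezout coefficients s = -141, t = 395.
Result: 804 · (-141) + 287 · (395) = 1.

gcd(804, 287) = 1; s = -141, t = 395 (check: 804·(-141) + 287·395 = 1).


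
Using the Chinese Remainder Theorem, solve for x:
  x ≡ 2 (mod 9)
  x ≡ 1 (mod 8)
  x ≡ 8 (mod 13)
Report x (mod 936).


Moduli 9, 8, 13 are pairwise coprime; by CRT there is a unique solution modulo M = 9 · 8 · 13 = 936.
Solve pairwise, accumulating the modulus:
  Start with x ≡ 2 (mod 9).
  Combine with x ≡ 1 (mod 8): since gcd(9, 8) = 1, we get a unique residue mod 72.
    Write x = 2 + 9·t and substitute into x ≡ 1 (mod 8): 9·t ≡ 1 − 2 = -1 (mod 8).
    Reduce coefficients mod 8: 1·t ≡ 7 (mod 8).
    So t ≡ 7 (mod 8).
    Then x = 2 + 9·7 = 65, valid modulo lcm(9, 8) = 72: x ≡ 65 (mod 72).
  Combine with x ≡ 8 (mod 13): since gcd(72, 13) = 1, we get a unique residue mod 936.
    Write x = 65 + 72·t and substitute into x ≡ 8 (mod 13): 72·t ≡ 8 − 65 = -57 (mod 13).
    Reduce coefficients mod 13: 7·t ≡ 8 (mod 13).
    The inverse of 7 mod 13 is 2 (since 7·2 = 14 = 1·13 + 1), so t ≡ 2·8 = 16 ≡ 3 (mod 13).
    Then x = 65 + 72·3 = 281, valid modulo lcm(72, 13) = 936: x ≡ 281 (mod 936).
Verify: 281 mod 9 = 2 ✓, 281 mod 8 = 1 ✓, 281 mod 13 = 8 ✓.

x ≡ 281 (mod 936).


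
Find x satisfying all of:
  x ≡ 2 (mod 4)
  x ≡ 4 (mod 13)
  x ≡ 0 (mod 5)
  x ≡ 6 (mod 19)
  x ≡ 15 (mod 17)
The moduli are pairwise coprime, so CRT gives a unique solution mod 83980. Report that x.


Product of moduli M = 4 · 13 · 5 · 19 · 17 = 83980.
Merge one congruence at a time:
  Start: x ≡ 2 (mod 4).
  Combine with x ≡ 4 (mod 13); new modulus lcm = 52.
    Write x = 2 + 4·t and substitute into x ≡ 4 (mod 13): 4·t ≡ 4 − 2 = 2 (mod 13).
    The inverse of 4 mod 13 is 10 (since 4·10 = 40 = 3·13 + 1), so t ≡ 10·2 = 20 ≡ 7 (mod 13).
    Then x = 2 + 4·7 = 30, valid modulo lcm(4, 13) = 52: x ≡ 30 (mod 52).
  Combine with x ≡ 0 (mod 5); new modulus lcm = 260.
    Write x = 30 + 52·t and substitute into x ≡ 0 (mod 5): 52·t ≡ 0 − 30 = -30 (mod 5).
    Reduce coefficients mod 5: 2·t ≡ 0 (mod 5).
    The inverse of 2 mod 5 is 3 (since 2·3 = 6 = 1·5 + 1), so t ≡ 3·0 = 0 ≡ 0 (mod 5).
    Then x = 30 + 52·0 = 30, valid modulo lcm(52, 5) = 260: x ≡ 30 (mod 260).
  Combine with x ≡ 6 (mod 19); new modulus lcm = 4940.
    Write x = 30 + 260·t and substitute into x ≡ 6 (mod 19): 260·t ≡ 6 − 30 = -24 (mod 19).
    Reduce coefficients mod 19: 13·t ≡ 14 (mod 19).
    The inverse of 13 mod 19 is 3 (since 13·3 = 39 = 2·19 + 1), so t ≡ 3·14 = 42 ≡ 4 (mod 19).
    Then x = 30 + 260·4 = 1070, valid modulo lcm(260, 19) = 4940: x ≡ 1070 (mod 4940).
  Combine with x ≡ 15 (mod 17); new modulus lcm = 83980.
    Write x = 1070 + 4940·t and substitute into x ≡ 15 (mod 17): 4940·t ≡ 15 − 1070 = -1055 (mod 17).
    Reduce coefficients mod 17: 10·t ≡ 16 (mod 17).
    The inverse of 10 mod 17 is 12 (since 10·12 = 120 = 7·17 + 1), so t ≡ 12·16 = 192 ≡ 5 (mod 17).
    Then x = 1070 + 4940·5 = 25770, valid modulo lcm(4940, 17) = 83980: x ≡ 25770 (mod 83980).
Verify against each original: 25770 mod 4 = 2, 25770 mod 13 = 4, 25770 mod 5 = 0, 25770 mod 19 = 6, 25770 mod 17 = 15.

x ≡ 25770 (mod 83980).


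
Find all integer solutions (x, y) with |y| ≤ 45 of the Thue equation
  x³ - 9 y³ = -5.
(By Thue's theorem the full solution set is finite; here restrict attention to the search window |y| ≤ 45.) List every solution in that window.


The equation is x³ - 9y³ = -5. For fixed y, x³ = 9·y³ − 5, so a solution requires the RHS to be a perfect cube.
Strategy: iterate y from -45 to 45, compute RHS = 9·y³ − 5, and check whether it is a (positive or negative) perfect cube.
Check small values of y:
  y = 0: RHS = -5 is not a perfect cube.
  y = 1: RHS = 4 is not a perfect cube.
  y = -1: RHS = -14 is not a perfect cube.
  y = 2: RHS = 67 is not a perfect cube.
  y = -2: RHS = -77 is not a perfect cube.
  y = 3: RHS = 238 is not a perfect cube.
  y = -3: RHS = -248 is not a perfect cube.
Continuing the search up to |y| = 45 finds no solutions either.
No (x, y) in the scanned range satisfies the equation.

No integer solutions with |y| ≤ 45.


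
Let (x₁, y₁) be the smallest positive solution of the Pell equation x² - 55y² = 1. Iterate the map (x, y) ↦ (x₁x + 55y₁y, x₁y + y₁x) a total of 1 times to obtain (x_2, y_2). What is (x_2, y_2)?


Step 1: Find the fundamental solution (x₁, y₁) of x² - 55y² = 1.
  Expand √55 as a continued fraction. a₀ = ⌊√55⌋ = 7; iterate m_{k+1} = d_k·a_k − m_k, d_{k+1} = (55 − m_{k+1}²)/d_k, a_{k+1} = ⌊(a₀ + m_{k+1})/d_{k+1}⌋ (starting m₀ = 0, d₀ = 1), with convergents p_k = a_k·p_{k-1} + p_{k-2}, q_k = a_k·q_{k-1} + q_{k-2} (p₋₁ = 1, q₋₁ = 0):
  k = 0: a₀ = 7; p₀/q₀ = 7/1; p₀² − 55·q₀² = 49 − 55 = -6.
  k = 1: m = 7, d = 6, a = ⌊(7 + 7)/6⌋ = 2; p/q = (2·7 + 1)/(2·1 + 0) = 15/2; p² − 55·q² = 225 − 220 = 5.
  k = 2: m = 5, d = 5, a = ⌊(7 + 5)/5⌋ = 2; p/q = (2·15 + 7)/(2·2 + 1) = 37/5; p² − 55·q² = 1369 − 1375 = -6.
  k = 3: m = 5, d = 6, a = ⌊(7 + 5)/6⌋ = 2; p/q = (2·37 + 15)/(2·5 + 2) = 89/12; p² − 55·q² = 7921 − 7920 = 1.
  The first convergent with p² − 55·q² = 1 gives the fundamental solution (x₁, y₁) = (89, 12).
Step 2: Apply the recurrence (x_{n+1}, y_{n+1}) = (x₁x_n + 55y₁y_n, x₁y_n + y₁x_n) repeatedly.
  From (x_1, y_1) = (89, 12): x_2 = 89·89 + 55·12·12 = 15841; y_2 = 89·12 + 12·89 = 2136.
Step 3: Verify x_2² - 55·y_2² = 250937281 - 250937280 = 1 (should be 1). ✓

(x_1, y_1) = (89, 12); (x_2, y_2) = (15841, 2136).


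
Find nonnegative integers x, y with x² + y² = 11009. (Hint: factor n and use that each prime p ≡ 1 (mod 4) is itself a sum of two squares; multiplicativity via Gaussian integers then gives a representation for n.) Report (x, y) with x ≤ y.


Step 1: Factor n = 11009 = 101 · 109.
Step 2: Check the mod-4 condition on each prime factor: 101 ≡ 1 (mod 4), exponent 1; 109 ≡ 1 (mod 4), exponent 1.
All primes ≡ 3 (mod 4) appear to even exponent (or don't appear), so by the two-squares theorem n IS expressible as a sum of two squares.
Step 3: Build a representation. Here n = 101 · 109 is a product of primes ≡ 1 (mod 4). Each prime p ≡ 1 (mod 4) is itself a sum of two squares; find a² by testing p − a² for a perfect square:
  101: 101 − 1² = 100 = 10² ⇒ 101 = 1² + 10².
  109: 109 − 1² = 108, 109 − 2² = 105, 109 − 3² = 100 = 10² ⇒ 109 = 3² + 10².
  Combine using the Brahmagupta–Fibonacci identity (a² + b²)(c² + d²) = (ac − bd)² + (ad + bc)² = (ac + bd)² + (ad − bc)²:
  101 · 109 = 11009: from (1² + 10²)(3² + 10²), take (1·3 − 10·10, 1·10 + 10·3) = (3 − 100, 10 + 30) = (-97, 40); dropping signs (only squares matter) gives (97, 40); check 97² + 40² = 9409 + 1600 = 11009 ✓.
Step 4: Order so x ≤ y and verify: 40² + 97² = 1600 + 9409 = 11009 = n. ✓

n = 11009 = 40² + 97² (one valid representation with x ≤ y).


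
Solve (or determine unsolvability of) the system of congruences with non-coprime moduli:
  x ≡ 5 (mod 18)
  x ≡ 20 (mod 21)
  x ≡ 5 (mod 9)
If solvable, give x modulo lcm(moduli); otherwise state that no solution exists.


Moduli 18, 21, 9 are not pairwise coprime, so CRT works modulo lcm(m_i) when all pairwise compatibility conditions hold.
Pairwise compatibility: gcd(m_i, m_j) must divide a_i - a_j for every pair.
Merge one congruence at a time:
  Start: x ≡ 5 (mod 18).
  Combine with x ≡ 20 (mod 21): gcd(18, 21) = 3; 20 - 5 = 15, which IS divisible by 3, so compatible.
    Write x = 5 + 18·t and substitute into x ≡ 20 (mod 21): 18·t ≡ 20 − 5 = 15 (mod 21).
    Divide the congruence (and modulus) by g = 3: 6·t ≡ 5 (mod 7).
    The inverse of 6 mod 7 is 6 (since 6·6 = 36 = 5·7 + 1), so t ≡ 6·5 = 30 ≡ 2 (mod 7).
    Then x = 5 + 18·2 = 41, valid modulo lcm(18, 21) = 126: x ≡ 41 (mod 126).
  Combine with x ≡ 5 (mod 9): gcd(126, 9) = 9; 5 - 41 = -36, which IS divisible by 9, so compatible.
    Write x = 41 + 126·t and substitute into x ≡ 5 (mod 9): 126·t ≡ 5 − 41 = -36 (mod 9).
    Divide the congruence (and modulus) by g = 9: 14·t ≡ -4 (mod 1).
    Modulo 1 every t works; take t = 0.
    Then x = 41 + 126·0 = 41, valid modulo lcm(126, 9) = 126: x ≡ 41 (mod 126).
Verify: 41 mod 18 = 5, 41 mod 21 = 20, 41 mod 9 = 5.

x ≡ 41 (mod 126).


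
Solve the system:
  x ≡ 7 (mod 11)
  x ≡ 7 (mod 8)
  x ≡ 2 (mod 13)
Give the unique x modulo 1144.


Moduli 11, 8, 13 are pairwise coprime; by CRT there is a unique solution modulo M = 11 · 8 · 13 = 1144.
Solve pairwise, accumulating the modulus:
  Start with x ≡ 7 (mod 11).
  Combine with x ≡ 7 (mod 8): since gcd(11, 8) = 1, we get a unique residue mod 88.
    Write x = 7 + 11·t and substitute into x ≡ 7 (mod 8): 11·t ≡ 7 − 7 = 0 (mod 8).
    Reduce coefficients mod 8: 3·t ≡ 0 (mod 8).
    The inverse of 3 mod 8 is 3 (since 3·3 = 9 = 1·8 + 1), so t ≡ 3·0 = 0 ≡ 0 (mod 8).
    Then x = 7 + 11·0 = 7, valid modulo lcm(11, 8) = 88: x ≡ 7 (mod 88).
  Combine with x ≡ 2 (mod 13): since gcd(88, 13) = 1, we get a unique residue mod 1144.
    Write x = 7 + 88·t and substitute into x ≡ 2 (mod 13): 88·t ≡ 2 − 7 = -5 (mod 13).
    Reduce coefficients mod 13: 10·t ≡ 8 (mod 13).
    The inverse of 10 mod 13 is 4 (since 10·4 = 40 = 3·13 + 1), so t ≡ 4·8 = 32 ≡ 6 (mod 13).
    Then x = 7 + 88·6 = 535, valid modulo lcm(88, 13) = 1144: x ≡ 535 (mod 1144).
Verify: 535 mod 11 = 7 ✓, 535 mod 8 = 7 ✓, 535 mod 13 = 2 ✓.

x ≡ 535 (mod 1144).


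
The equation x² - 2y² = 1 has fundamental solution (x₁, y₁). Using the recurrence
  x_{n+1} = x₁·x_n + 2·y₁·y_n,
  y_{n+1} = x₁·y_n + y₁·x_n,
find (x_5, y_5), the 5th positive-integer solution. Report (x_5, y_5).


Step 1: Find the fundamental solution (x₁, y₁) of x² - 2y² = 1.
  Expand √2 as a continued fraction. a₀ = ⌊√2⌋ = 1; iterate m_{k+1} = d_k·a_k − m_k, d_{k+1} = (2 − m_{k+1}²)/d_k, a_{k+1} = ⌊(a₀ + m_{k+1})/d_{k+1}⌋ (starting m₀ = 0, d₀ = 1), with convergents p_k = a_k·p_{k-1} + p_{k-2}, q_k = a_k·q_{k-1} + q_{k-2} (p₋₁ = 1, q₋₁ = 0):
  k = 0: a₀ = 1; p₀/q₀ = 1/1; p₀² − 2·q₀² = 1 − 2 = -1.
  k = 1: m = 1, d = 1, a = ⌊(1 + 1)/1⌋ = 2; p/q = (2·1 + 1)/(2·1 + 0) = 3/2; p² − 2·q² = 9 − 8 = 1.
  The first convergent with p² − 2·q² = 1 gives the fundamental solution (x₁, y₁) = (3, 2).
Step 2: Apply the recurrence (x_{n+1}, y_{n+1}) = (x₁x_n + 2y₁y_n, x₁y_n + y₁x_n) repeatedly.
  From (x_1, y_1) = (3, 2): x_2 = 3·3 + 2·2·2 = 17; y_2 = 3·2 + 2·3 = 12.
  From (x_2, y_2) = (17, 12): x_3 = 3·17 + 2·2·12 = 99; y_3 = 3·12 + 2·17 = 70.
  From (x_3, y_3) = (99, 70): x_4 = 3·99 + 2·2·70 = 577; y_4 = 3·70 + 2·99 = 408.
  From (x_4, y_4) = (577, 408): x_5 = 3·577 + 2·2·408 = 3363; y_5 = 3·408 + 2·577 = 2378.
Step 3: Verify x_5² - 2·y_5² = 11309769 - 11309768 = 1 (should be 1). ✓

(x_1, y_1) = (3, 2); (x_5, y_5) = (3363, 2378).
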